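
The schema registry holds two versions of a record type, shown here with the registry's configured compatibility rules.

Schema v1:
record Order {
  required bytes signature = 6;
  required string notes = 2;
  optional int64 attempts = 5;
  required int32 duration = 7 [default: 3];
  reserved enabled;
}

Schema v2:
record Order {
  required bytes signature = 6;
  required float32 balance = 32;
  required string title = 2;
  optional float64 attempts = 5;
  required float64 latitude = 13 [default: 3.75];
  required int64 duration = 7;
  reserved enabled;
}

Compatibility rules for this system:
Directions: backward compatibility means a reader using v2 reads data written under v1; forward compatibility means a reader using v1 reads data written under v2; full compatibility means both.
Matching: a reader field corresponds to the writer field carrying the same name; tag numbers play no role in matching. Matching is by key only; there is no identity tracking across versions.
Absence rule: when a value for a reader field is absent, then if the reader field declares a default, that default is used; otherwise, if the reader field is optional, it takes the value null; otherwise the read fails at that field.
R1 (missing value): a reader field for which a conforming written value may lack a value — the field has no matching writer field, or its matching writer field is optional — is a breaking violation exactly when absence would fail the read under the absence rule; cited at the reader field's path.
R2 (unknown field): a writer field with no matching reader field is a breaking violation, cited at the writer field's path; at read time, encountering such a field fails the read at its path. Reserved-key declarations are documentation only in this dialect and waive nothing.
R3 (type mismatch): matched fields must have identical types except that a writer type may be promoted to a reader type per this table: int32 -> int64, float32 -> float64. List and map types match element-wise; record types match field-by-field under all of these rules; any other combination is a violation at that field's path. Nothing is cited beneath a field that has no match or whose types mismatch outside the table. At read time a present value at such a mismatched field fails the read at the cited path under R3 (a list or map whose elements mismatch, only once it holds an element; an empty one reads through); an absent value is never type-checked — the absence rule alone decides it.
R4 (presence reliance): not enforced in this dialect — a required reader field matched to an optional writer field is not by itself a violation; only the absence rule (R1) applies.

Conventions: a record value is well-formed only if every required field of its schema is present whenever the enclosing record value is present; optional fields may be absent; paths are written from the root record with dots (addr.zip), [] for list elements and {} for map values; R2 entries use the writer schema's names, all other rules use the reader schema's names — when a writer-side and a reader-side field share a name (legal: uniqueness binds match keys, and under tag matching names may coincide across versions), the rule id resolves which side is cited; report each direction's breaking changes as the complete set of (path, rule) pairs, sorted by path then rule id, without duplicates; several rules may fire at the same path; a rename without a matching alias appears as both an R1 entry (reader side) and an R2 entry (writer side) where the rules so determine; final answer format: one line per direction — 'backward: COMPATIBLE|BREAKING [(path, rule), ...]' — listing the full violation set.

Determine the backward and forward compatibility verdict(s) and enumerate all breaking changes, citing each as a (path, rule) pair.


each type pair in Order: writer, then reader
backward for Order (reader v2, writer v1):
  bytes -> bytes, writer required: signature aligns to signature
  balance: no writer match
  title: no writer match
  int64 -> float64, writer optional: attempts aligns to attempts
  latitude: no writer match
  int32 -> int64, writer required: duration aligns to duration
  writer field notes has no reader counterpart
  breaking: (attempts, R3)
  breaking: (balance, R1)
  breaking: (notes, R2)
  breaking: (title, R1)
  => backward verdict for Order: BREAKING, 4 violation(s)
forward for Order (reader v1, writer v2):
  bytes -> bytes, writer required: signature aligns to signature
  notes: no writer match
  float64 -> int64, writer optional: attempts aligns to attempts
  int64 -> int32, writer required: duration aligns to duration
  writer field balance has no reader counterpart
  writer field title has no reader counterpart
  writer field latitude has no reader counterpart
  breaking: (attempts, R3)
  breaking: (balance, R2)
  breaking: (duration, R3)
  breaking: (latitude, R2)
  breaking: (notes, R1)
  breaking: (title, R2)
  => forward verdict for Order: BREAKING, 6 violation(s)

backward: BREAKING [(attempts, R3), (balance, R1), (notes, R2), (title, R1)]; forward: BREAKING [(attempts, R3), (balance, R2), (duration, R3), (latitude, R2), (notes, R1), (title, R2)]


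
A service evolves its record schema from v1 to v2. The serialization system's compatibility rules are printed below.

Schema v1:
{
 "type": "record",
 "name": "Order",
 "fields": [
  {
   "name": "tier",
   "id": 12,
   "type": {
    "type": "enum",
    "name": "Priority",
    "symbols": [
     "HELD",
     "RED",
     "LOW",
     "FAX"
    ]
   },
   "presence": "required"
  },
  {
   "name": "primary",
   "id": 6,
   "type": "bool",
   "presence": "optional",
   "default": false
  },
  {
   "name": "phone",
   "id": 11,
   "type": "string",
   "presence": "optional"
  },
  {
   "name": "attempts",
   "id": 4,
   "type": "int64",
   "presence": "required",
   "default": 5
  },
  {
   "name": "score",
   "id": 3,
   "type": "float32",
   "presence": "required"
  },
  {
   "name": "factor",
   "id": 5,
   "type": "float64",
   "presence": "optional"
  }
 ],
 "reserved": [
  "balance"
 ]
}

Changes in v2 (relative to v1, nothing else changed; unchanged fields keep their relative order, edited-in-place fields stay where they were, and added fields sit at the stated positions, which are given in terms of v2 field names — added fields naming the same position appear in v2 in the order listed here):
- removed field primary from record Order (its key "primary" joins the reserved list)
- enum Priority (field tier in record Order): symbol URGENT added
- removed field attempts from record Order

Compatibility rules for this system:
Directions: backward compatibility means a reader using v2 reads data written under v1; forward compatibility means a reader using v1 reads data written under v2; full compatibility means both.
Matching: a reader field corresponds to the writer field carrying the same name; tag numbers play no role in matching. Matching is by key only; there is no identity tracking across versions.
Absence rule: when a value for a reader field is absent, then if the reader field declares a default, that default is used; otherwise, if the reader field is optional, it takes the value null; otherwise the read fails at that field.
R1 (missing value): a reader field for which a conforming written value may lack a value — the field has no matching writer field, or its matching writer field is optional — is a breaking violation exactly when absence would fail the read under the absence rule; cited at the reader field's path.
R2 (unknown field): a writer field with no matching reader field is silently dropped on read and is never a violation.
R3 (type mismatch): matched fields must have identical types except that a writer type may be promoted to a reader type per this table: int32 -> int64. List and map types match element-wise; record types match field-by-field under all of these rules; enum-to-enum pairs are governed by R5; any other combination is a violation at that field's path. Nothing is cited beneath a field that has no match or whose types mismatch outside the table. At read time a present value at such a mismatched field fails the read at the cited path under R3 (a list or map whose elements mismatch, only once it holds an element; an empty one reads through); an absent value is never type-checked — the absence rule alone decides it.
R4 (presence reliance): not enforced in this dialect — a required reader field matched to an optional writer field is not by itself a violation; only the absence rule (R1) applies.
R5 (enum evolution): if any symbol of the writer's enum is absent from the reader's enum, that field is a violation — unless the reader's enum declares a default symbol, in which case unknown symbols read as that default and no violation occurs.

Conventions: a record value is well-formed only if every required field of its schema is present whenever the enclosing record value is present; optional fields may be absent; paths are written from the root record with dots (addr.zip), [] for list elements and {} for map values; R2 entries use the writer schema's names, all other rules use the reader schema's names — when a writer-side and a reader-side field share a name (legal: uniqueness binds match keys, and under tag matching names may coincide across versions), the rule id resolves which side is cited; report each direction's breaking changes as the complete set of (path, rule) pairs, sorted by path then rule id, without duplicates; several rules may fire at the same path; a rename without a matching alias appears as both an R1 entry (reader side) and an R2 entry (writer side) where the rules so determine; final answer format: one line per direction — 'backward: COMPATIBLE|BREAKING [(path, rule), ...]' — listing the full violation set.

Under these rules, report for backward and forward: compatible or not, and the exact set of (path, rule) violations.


backward: COMPATIBLE []; forward: BREAKING [(tier, R5)]

each type pair in Order: writer, then reader
backward for Order (reader v2, writer v1):
  Priority -> Priority, writer required: tier aligns to tier
  string -> string, writer optional: phone aligns to phone
  float32 -> float32, writer required: score aligns to score
  float64 -> float64, writer optional: factor aligns to factor
  writer primary: unknown to reader
  writer attempts: unknown to reader
  => no violations; backward on Order: COMPATIBLE
forward for Order (reader v1, writer v2):
  Priority -> Priority, writer required: tier aligns to tier
  primary: no writer-side match
  string -> string, writer optional: phone aligns to phone
  attempts: no writer-side match
  float32 -> float32, writer required: score aligns to score
  float64 -> float64, writer optional: factor aligns to factor
  breaking: (tier, R5)
  forward on Order therefore BREAKING (1)


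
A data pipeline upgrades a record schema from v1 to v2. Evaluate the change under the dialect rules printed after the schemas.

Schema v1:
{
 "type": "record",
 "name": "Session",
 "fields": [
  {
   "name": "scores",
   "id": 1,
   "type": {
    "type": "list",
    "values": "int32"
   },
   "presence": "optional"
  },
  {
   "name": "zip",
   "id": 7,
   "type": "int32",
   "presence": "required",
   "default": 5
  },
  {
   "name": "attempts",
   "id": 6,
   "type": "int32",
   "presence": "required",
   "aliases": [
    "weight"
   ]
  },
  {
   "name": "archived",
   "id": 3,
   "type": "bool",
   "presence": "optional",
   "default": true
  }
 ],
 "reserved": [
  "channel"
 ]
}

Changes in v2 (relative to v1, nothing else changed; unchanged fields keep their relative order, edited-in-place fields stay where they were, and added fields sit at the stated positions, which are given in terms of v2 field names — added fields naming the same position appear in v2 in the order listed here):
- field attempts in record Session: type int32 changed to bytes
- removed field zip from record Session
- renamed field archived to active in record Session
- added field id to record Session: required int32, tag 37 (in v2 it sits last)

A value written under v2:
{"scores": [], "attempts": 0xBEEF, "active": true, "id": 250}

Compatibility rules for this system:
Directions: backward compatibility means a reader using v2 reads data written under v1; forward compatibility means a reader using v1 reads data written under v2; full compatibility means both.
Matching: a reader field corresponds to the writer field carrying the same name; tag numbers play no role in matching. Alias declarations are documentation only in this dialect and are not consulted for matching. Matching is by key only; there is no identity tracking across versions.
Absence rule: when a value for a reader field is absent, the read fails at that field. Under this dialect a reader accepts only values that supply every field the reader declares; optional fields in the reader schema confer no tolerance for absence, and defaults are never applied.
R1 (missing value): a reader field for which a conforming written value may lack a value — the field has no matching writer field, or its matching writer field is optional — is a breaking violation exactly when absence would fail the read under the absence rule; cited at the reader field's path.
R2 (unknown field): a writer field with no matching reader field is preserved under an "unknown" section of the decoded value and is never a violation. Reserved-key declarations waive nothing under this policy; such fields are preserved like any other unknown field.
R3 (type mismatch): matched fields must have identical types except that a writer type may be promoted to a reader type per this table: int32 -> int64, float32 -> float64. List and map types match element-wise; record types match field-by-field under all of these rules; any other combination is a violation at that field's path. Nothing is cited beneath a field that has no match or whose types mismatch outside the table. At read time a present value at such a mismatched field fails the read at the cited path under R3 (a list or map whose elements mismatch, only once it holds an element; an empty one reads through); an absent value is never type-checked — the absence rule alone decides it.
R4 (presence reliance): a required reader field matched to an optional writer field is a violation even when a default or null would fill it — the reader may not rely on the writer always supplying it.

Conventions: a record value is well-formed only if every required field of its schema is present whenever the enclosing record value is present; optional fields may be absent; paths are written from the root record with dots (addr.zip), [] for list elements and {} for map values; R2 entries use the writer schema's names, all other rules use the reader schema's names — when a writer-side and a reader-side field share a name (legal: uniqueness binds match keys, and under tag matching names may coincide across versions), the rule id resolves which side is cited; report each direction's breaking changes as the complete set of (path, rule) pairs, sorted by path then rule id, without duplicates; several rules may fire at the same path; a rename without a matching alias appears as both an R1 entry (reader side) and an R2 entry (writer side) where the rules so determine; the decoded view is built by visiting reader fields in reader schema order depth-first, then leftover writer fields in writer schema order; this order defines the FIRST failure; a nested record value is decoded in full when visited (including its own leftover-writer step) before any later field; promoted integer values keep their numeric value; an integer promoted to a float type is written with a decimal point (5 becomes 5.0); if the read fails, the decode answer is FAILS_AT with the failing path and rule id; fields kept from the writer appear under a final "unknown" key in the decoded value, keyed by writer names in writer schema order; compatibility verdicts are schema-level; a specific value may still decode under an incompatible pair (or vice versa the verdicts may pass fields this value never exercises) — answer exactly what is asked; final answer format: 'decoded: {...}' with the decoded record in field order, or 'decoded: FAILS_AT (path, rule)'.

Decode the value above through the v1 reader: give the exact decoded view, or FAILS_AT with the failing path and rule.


each type pair in Session: writer, then reader
decoding the Session value with the v1 reader:
  scores := []
  read fails at zip under R1 (no fill)
  => FAILS_AT (zip, R1)
the rest of the Session diff is inert for this question:
  field attempts in record Session: type int32 changed to bytes -> matters for Session compatibility verdicts, not for this value's decode
  renamed field archived to active in record Session -> matters for Session compatibility verdicts, not for this value's decode
  added field id to record Session: required int32, tag 37 (in v2 it sits last) -> matters for Session compatibility verdicts, not for this value's decode

decoded: FAILS_AT (zip, R1)


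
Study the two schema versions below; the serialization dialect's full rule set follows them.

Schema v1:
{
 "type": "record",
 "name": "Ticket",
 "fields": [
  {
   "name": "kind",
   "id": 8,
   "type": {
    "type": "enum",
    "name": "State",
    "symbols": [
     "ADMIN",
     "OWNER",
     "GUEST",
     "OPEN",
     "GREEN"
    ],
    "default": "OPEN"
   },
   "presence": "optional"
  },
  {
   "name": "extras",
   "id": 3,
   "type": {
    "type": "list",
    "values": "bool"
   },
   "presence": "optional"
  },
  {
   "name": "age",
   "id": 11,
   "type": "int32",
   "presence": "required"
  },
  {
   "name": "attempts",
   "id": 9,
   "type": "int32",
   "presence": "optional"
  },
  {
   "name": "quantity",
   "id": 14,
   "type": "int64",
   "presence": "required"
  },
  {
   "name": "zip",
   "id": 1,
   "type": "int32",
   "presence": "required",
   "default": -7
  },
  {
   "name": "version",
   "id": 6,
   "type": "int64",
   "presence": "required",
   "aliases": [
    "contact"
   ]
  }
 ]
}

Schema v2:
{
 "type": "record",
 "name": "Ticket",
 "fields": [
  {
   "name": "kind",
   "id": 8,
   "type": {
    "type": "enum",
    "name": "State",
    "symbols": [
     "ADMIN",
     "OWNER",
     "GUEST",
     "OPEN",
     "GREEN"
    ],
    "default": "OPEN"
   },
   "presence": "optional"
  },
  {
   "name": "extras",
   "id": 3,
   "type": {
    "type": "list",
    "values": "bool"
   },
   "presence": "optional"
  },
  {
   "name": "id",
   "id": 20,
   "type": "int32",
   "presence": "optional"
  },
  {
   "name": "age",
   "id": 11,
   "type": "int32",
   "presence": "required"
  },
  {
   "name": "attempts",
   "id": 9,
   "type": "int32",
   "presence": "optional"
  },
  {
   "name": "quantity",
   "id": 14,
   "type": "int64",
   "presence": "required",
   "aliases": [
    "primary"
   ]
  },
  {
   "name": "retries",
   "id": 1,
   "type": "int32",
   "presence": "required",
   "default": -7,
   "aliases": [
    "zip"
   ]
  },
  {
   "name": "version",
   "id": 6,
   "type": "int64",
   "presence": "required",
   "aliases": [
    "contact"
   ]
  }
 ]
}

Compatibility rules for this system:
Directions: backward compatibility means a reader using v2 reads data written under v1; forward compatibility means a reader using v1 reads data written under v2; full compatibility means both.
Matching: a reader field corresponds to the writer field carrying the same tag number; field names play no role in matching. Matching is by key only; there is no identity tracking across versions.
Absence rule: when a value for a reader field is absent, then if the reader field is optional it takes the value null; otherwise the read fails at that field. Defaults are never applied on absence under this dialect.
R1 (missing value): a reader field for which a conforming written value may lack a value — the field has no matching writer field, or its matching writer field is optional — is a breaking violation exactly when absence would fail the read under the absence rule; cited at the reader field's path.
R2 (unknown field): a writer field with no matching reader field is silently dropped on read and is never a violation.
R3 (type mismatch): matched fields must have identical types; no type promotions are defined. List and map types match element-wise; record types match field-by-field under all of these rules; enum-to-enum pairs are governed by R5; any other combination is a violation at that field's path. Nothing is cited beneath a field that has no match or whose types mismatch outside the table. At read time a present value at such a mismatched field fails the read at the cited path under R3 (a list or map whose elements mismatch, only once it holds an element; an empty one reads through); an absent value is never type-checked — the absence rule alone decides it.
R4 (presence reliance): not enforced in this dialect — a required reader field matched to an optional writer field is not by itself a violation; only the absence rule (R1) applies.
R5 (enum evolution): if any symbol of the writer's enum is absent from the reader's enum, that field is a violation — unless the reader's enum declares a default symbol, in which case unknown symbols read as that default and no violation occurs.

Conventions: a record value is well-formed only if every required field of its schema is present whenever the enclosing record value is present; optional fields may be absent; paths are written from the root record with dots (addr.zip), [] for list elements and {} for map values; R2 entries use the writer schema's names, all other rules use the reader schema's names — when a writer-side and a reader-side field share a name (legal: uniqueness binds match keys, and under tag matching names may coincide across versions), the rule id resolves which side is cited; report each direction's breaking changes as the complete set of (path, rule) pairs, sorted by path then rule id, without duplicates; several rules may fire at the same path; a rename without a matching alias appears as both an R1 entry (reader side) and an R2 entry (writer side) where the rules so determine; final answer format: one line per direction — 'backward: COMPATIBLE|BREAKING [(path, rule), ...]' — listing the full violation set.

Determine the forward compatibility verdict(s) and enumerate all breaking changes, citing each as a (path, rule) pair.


forward: COMPATIBLE []

the writer's type comes first in each Ticket pair
checking forward for Ticket: reader v1 against writer v2:
  kind: State -> State, writer optional; from kind
  extras: list<bool> -> list<bool>, writer optional; from extras
  age: int32 -> int32, writer required; from age
  attempts: int32 -> int32, writer optional; from attempts
  quantity: int64 -> int64, writer required; from quantity
  zip: int32 -> int32, writer required; from retries
  version: int64 -> int64, writer required; from version
  writer id: unknown to reader
  => forward: COMPATIBLE
the other Ticket changes do not affect what is asked:
  renamed field zip to retries in record Ticket (alias zip declared on the renamed field) -> triggers nothing under Ticket's printed rules — same verdict
  added field id to record Ticket: optional int32, tag 20 (in v2 it sits immediately before age) -> triggers nothing under Ticket's printed rules — same verdict


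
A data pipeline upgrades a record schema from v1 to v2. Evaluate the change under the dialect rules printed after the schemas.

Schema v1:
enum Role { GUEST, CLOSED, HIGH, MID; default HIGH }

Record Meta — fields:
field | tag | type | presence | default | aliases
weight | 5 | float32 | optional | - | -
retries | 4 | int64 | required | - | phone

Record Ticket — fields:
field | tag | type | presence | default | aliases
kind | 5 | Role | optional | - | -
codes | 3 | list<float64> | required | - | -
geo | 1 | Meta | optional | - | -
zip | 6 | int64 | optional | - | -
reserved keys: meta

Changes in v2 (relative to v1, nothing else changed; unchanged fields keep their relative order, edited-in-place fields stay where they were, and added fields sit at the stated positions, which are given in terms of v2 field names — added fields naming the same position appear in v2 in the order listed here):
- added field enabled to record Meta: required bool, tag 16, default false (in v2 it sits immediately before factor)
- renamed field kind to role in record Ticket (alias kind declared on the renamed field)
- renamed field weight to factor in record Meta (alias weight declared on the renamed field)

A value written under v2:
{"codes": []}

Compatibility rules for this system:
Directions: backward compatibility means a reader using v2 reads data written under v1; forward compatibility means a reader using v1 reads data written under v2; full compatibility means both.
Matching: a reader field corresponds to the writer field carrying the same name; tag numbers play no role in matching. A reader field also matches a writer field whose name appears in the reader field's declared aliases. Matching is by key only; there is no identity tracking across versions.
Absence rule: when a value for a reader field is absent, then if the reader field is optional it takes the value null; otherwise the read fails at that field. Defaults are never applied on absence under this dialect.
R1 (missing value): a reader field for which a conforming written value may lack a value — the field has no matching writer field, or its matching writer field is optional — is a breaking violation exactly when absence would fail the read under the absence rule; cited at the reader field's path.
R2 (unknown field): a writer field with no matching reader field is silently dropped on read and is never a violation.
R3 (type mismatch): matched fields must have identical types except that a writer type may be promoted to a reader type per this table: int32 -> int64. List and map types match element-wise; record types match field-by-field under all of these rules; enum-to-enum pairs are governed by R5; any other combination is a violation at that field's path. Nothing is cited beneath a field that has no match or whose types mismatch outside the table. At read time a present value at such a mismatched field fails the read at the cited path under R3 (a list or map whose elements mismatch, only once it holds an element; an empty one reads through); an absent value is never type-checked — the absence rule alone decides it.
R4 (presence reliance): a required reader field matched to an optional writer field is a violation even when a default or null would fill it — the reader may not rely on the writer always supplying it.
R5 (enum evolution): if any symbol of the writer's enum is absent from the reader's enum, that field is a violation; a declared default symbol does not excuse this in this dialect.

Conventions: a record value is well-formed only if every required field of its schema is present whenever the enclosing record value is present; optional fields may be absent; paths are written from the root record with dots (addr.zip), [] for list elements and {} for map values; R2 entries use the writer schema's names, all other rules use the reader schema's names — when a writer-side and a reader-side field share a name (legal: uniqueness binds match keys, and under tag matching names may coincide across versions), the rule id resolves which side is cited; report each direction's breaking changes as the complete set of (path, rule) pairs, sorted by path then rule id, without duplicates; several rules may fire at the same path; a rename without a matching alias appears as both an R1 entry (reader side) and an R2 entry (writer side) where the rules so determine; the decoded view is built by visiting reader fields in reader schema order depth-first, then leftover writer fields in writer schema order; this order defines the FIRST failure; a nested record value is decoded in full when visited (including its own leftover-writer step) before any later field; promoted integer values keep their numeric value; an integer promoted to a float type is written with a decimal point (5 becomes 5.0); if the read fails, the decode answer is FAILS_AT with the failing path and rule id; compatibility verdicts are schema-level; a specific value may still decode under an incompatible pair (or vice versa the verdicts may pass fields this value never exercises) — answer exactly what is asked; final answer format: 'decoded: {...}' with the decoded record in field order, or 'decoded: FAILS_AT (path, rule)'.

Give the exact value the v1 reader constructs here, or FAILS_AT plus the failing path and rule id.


arrows below run writer -> reader for Ticket
decode (reader v1):
  kind := null (not supplied -> null)
  codes := []
  geo := null (not supplied -> null)
  zip := null (not supplied -> null)
  => decoded: {"kind": null, "codes": [], "geo": null, "zip": null}
the other Ticket changes do not affect what is asked:
  added field enabled to record Meta: required bool, tag 16, default false (in v2 it sits immediately before factor) -> matters for Ticket compatibility verdicts, not for this value's decode
  renamed field kind to role in record Ticket (alias kind declared on the renamed field) -> inert under this dialect — no rule fires on Ticket and the result does not move
  renamed field weight to factor in record Meta (alias weight declared on the renamed field) -> inert under this dialect — no rule fires on Ticket and the result does not move

decoded: {"kind": null, "codes": [], "geo": null, "zip": null}


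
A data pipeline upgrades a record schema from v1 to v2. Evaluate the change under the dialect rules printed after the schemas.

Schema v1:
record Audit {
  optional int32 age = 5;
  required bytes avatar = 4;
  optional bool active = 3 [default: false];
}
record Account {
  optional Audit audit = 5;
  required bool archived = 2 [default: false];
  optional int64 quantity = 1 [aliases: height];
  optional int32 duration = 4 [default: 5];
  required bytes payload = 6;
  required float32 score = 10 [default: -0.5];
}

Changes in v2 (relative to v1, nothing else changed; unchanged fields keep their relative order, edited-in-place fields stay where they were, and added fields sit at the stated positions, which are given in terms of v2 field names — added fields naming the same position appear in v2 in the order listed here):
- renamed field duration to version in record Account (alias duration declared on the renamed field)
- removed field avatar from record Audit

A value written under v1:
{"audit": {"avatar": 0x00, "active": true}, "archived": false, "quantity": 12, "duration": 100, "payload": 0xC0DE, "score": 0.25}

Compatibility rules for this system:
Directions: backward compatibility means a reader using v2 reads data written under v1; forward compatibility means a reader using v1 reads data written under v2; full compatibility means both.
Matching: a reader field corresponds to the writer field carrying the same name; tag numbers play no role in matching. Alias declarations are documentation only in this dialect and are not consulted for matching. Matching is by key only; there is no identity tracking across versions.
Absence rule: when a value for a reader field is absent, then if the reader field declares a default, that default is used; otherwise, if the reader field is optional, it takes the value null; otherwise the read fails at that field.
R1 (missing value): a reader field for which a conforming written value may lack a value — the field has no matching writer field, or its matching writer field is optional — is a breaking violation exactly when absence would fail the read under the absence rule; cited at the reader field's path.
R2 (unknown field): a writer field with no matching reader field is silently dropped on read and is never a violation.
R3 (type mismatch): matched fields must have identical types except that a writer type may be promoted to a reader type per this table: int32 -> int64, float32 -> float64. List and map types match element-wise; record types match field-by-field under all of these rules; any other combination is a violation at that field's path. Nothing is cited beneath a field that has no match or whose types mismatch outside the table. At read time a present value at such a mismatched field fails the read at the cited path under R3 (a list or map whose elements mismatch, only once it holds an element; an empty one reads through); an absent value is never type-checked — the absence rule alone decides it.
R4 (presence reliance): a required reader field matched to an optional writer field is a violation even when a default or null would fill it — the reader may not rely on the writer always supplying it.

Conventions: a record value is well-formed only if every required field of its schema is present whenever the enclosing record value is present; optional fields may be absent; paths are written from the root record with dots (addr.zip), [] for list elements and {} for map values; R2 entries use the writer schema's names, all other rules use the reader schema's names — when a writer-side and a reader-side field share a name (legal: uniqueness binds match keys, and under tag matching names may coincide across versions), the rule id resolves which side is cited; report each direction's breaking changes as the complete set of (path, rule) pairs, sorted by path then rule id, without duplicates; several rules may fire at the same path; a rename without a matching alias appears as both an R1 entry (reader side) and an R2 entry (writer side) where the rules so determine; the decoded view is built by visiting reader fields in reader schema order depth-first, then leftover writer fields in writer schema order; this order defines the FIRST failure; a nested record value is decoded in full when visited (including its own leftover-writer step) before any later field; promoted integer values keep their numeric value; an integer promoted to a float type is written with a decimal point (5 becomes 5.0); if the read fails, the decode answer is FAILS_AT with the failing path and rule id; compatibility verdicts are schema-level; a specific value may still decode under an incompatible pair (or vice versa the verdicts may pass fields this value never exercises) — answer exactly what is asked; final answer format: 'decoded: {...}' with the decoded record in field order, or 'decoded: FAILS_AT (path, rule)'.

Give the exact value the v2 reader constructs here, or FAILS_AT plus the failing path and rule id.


decoded: {"audit": {"age": null, "active": true}, "archived": false, "quantity": 12, "version": 5, "payload": 0xC0DE, "score": 0.25}

the writer's type comes first in each Account pair
decoding the Account value with the v2 reader:
  audit.age := null (absent, optional -> null)
  audit.active := true
  writer audit.avatar: unknown -> dropped
  archived := false
  quantity := 12
  version := 5 (absent -> default)
  payload := 0xC0DE
  score := 0.25
  writer duration: unknown -> dropped
  => decoded: {"audit": {"age": null, "active": true}, "archived": false, "quantity": 12, "version": 5, "payload": 0xC0DE, "score": 0.25}


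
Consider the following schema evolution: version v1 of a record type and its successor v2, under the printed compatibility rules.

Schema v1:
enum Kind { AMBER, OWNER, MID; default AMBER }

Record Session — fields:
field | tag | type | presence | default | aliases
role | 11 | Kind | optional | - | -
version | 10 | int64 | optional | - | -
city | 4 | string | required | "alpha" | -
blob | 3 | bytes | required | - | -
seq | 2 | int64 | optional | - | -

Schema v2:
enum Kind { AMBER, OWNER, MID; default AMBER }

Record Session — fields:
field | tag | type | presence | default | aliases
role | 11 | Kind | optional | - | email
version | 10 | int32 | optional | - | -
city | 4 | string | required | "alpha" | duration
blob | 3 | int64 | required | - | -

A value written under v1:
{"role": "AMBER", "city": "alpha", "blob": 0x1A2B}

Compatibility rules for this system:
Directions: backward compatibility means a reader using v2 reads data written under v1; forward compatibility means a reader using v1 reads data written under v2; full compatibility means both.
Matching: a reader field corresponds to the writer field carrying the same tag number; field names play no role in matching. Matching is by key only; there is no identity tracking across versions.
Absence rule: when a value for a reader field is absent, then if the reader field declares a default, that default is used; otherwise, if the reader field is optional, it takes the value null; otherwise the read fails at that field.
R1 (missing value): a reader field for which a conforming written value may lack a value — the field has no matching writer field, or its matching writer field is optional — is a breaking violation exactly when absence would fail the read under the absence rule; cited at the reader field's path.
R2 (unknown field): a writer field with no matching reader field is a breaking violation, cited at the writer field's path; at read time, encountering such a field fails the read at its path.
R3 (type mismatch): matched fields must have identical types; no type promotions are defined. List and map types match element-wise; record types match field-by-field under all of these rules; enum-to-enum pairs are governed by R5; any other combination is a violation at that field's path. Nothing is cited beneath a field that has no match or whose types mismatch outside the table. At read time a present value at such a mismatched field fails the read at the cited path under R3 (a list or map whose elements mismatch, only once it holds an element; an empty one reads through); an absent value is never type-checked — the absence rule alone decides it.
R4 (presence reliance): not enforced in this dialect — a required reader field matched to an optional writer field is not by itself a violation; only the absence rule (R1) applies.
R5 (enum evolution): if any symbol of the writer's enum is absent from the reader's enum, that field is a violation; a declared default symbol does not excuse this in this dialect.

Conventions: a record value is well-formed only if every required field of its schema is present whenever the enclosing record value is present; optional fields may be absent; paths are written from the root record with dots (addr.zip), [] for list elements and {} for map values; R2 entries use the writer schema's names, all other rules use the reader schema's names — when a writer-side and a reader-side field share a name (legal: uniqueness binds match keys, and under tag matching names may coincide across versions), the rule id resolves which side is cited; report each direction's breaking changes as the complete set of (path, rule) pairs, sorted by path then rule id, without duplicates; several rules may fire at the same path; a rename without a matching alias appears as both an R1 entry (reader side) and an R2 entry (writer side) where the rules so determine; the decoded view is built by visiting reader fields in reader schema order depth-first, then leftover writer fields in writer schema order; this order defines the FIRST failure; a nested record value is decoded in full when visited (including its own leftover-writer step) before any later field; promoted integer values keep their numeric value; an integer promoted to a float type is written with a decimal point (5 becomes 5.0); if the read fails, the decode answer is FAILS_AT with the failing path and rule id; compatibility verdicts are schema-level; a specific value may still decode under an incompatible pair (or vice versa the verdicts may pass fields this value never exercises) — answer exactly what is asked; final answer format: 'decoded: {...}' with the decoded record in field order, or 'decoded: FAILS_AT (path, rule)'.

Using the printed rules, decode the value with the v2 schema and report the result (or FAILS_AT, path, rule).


each type pair in Session: writer, then reader
migrating the Session value to v2:
  role := "AMBER"
  version := null (missing; optional => null)
  city := "alpha"
  read fails at blob under R3
  => FAILS_AT (blob, R3)
checking off the Session differences that do not matter here:
  field version in record Session: type int64 changed to int32 -> shifts the Session verdicts, not this decode
  removed field seq from record Session -> shifts the Session verdicts, not this decode

decoded: FAILS_AT (blob, R3)


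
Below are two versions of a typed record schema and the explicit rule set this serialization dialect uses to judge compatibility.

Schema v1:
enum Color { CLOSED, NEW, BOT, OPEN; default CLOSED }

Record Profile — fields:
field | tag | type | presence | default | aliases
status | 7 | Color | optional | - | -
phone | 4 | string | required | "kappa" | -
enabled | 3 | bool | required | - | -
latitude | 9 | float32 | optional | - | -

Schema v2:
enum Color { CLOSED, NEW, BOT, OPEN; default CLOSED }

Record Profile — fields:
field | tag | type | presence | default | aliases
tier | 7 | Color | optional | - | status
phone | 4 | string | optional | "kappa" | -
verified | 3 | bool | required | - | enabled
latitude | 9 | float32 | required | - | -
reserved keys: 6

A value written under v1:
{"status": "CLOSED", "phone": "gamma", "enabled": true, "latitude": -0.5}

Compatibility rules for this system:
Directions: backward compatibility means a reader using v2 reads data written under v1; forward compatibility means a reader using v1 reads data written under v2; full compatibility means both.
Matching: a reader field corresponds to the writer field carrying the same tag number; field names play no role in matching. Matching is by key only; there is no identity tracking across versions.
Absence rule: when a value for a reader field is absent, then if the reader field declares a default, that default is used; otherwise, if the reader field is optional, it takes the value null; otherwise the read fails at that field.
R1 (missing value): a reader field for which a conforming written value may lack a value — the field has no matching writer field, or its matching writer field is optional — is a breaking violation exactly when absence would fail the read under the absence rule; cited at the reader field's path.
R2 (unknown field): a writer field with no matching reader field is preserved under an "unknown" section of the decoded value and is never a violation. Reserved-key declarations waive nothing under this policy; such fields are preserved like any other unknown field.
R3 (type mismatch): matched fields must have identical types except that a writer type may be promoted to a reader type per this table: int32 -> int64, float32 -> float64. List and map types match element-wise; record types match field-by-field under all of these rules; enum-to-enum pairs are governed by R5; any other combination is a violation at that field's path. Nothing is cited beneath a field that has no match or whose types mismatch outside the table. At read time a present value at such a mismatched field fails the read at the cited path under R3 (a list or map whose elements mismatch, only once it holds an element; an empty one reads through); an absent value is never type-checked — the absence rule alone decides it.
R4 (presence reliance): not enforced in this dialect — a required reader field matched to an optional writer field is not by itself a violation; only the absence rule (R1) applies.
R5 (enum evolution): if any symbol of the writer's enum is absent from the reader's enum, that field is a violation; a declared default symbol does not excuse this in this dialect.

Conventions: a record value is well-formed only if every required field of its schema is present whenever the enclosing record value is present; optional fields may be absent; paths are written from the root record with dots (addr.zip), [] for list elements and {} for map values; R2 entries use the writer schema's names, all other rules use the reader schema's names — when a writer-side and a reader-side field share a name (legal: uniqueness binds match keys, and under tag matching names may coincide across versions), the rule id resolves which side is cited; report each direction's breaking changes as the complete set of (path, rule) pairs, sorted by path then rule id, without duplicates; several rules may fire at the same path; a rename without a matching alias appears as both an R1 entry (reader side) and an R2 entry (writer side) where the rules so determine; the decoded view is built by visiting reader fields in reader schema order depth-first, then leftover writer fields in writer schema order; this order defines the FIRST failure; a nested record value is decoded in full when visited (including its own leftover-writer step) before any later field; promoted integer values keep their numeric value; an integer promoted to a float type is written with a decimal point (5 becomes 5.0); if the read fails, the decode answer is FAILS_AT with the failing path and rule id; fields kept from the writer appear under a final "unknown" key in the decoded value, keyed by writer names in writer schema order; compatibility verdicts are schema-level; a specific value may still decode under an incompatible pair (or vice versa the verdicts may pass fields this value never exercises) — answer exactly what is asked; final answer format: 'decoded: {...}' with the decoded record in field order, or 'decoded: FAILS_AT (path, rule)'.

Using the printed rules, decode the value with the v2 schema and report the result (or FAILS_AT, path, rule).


each type pair in Profile: writer, then reader
decode (reader v2):
  tier := "CLOSED" (from writer status)
  phone := "gamma"
  verified := true (from writer enabled)
  latitude := -0.5
  => decoded: {"tier": "CLOSED", "phone": "gamma", "verified": true, "latitude": -0.5}
remaining Profile differences; none change what is asked:
  field phone in record Profile: required changed to optional -> triggers nothing under the printed rules; the Profile answer is the same either way
  field latitude in record Profile: optional changed to required -> a verdict-level change on Profile — the shown value reads the same

decoded: {"tier": "CLOSED", "phone": "gamma", "verified": true, "latitude": -0.5}
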